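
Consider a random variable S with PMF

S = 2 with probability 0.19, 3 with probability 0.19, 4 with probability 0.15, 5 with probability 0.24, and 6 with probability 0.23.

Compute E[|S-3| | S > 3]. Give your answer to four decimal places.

2.1290

P(S > 3) = 0.15 + 0.24 + 0.23 = 0.62.
E[|S-3| | S > 3] = [1·0.15 + 2·0.24 + 3·0.23] / 0.62
 = 1.32 / 0.62
 = 66/31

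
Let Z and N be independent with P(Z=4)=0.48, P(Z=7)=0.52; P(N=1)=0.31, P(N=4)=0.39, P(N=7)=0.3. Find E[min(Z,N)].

E[min(Z,N)] = Σ_z Σ_n min(z,n) · P(Z=z)P(N=n)
 = 1·0.1488 + 4·0.1872 + 4·0.144 + 1·0.1612 + 4·0.2028 + 7·0.156
 = 0.1488 + 0.7488 + 0.576 + 0.1612 + 0.8112 + 1.092
 = 3.538

3.538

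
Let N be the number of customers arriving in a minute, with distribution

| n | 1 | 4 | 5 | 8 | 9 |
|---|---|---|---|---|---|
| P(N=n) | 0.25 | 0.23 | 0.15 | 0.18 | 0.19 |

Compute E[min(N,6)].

E[min(N,6)] = Σ min(n,6)·P(N=n)
 = 1·0.25 + 4·0.23 + 5·0.15 + 6·0.18 + 6·0.19
 = 0.25 + 0.92 + 0.75 + 1.08 + 1.14
 = 4.14

4.14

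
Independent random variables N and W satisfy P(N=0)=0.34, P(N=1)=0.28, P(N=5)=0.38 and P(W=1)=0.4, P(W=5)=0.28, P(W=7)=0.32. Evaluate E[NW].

8.8072

E[NW] = Σ_n Σ_w nw · P(N=n)P(W=w)
 = 0·0.136 + 0·0.0952 + 0·0.1088 + 1·0.112 + 5·0.0784 + 7·0.0896 + 5·0.152 + 25·0.1064 + 35·0.1216
 = 0 + 0 + 0 + 0.112 + 0.392 + 0.6272 + 0.76 + 2.66 + 4.256
 = 8.8072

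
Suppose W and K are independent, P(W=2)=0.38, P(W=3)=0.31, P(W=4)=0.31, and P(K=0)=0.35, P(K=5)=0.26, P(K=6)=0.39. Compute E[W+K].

6.57

E[W+K] = Σ_w Σ_k (w+k) · P(W=w)P(K=k)
 = 2·0.133 + 7·0.0988 + 8·0.1482 + 3·0.1085 + 8·0.0806 + 9·0.1209 + 4·0.1085 + 9·0.0806 + 10·0.1209
 = 0.266 + 0.6916 + 1.1856 + 0.3255 + 0.6448 + 1.0881 + 0.434 + 0.7254 + 1.209
 = 6.57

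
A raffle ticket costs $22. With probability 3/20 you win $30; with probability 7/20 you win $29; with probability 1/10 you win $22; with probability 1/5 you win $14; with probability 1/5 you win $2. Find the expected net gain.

E[payout] = 30·3/20 + 29·7/20 + 22·1/10 + 14·1/5 + 2·1/5
 = 9/2 + 203/20 + 11/5 + 14/5 + 2/5
 = 401/20
Net = 401/20 - 22 = -39/20

-1.95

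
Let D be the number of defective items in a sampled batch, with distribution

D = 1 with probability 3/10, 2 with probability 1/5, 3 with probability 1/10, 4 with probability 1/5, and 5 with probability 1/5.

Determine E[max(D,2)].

3.1

E[max(D,2)] = Σ max(d,2)·P(D=d)
 = 2·3/10 + 2·1/5 + 3·1/10 + 4·1/5 + 5·1/5
 = 3/5 + 2/5 + 3/10 + 4/5 + 1
 = 31/10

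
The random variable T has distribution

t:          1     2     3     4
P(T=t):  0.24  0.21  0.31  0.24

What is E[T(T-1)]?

5.16

E[T(T-1)] = Σ t(t-1)·P(T=t)
 = 0·0.24 + 2·0.21 + 6·0.31 + 12·0.24
 = 0 + 0.42 + 1.86 + 2.88
 = 5.16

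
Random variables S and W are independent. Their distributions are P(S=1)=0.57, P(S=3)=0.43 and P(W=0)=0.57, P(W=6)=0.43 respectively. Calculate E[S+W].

E[S+W] = Σ_s Σ_w (s+w) · P(S=s)P(W=w)
 = 1·0.3249 + 7·0.2451 + 3·0.2451 + 9·0.1849
 = 0.3249 + 1.7157 + 0.7353 + 1.6641
 = 4.44

4.44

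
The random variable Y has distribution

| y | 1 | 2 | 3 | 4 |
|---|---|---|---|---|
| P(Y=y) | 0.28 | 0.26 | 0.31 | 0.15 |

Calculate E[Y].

2.33

E[Y] = Σ y·P(Y=y)
 = 1·0.28 + 2·0.26 + 3·0.31 + 4·0.15
 = 0.28 + 0.52 + 0.93 + 0.6
 = 2.33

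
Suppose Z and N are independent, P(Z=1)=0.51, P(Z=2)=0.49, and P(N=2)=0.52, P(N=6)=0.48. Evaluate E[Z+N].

E[Z+N] = Σ_z Σ_n (z+n) · P(Z=z)P(N=n)
 = 3·0.2652 + 7·0.2448 + 4·0.2548 + 8·0.2352
 = 0.7956 + 1.7136 + 1.0192 + 1.8816
 = 5.41

5.41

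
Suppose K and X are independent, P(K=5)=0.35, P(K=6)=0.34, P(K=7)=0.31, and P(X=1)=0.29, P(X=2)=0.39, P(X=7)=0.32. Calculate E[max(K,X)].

E[max(K,X)] = Σ_k Σ_x max(k,x) · P(K=k)P(X=x)
 = 5·0.1015 + 5·0.1365 + 7·0.112 + 6·0.0986 + 6·0.1326 + 7·0.1088 + 7·0.0899 + 7·0.1209 + 7·0.0992
 = 0.5075 + 0.6825 + 0.784 + 0.5916 + 0.7956 + 0.7616 + 0.6293 + 0.8463 + 0.6944
 = 6.2928

6.2928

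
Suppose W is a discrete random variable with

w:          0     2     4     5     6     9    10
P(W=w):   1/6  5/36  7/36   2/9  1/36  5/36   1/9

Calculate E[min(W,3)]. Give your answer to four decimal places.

E[min(W,3)] = Σ min(w,3)·P(W=w)
 = 0·1/6 + 2·5/36 + 3·7/36 + 3·2/9 + 3·1/36 + 3·5/36 + 3·1/9
 = 0 + 5/18 + 7/12 + 2/3 + 1/12 + 5/12 + 1/3
 = 85/36

2.3611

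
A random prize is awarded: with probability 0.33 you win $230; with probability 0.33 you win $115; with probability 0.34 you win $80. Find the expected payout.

E[payout] = 230·0.33 + 115·0.33 + 80·0.34
 = 75.9 + 37.95 + 27.2
 = 141.05

141.05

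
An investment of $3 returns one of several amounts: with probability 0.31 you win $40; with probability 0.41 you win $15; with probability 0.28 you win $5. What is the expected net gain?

16.95

E[payout] = 40·0.31 + 15·0.41 + 5·0.28
 = 12.4 + 6.15 + 1.4
 = 19.95
Net = 19.95 - 3 = 16.95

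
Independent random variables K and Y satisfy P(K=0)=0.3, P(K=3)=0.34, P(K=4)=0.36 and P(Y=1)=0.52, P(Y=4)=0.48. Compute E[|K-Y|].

1.8104

E[|K-Y|] = Σ_k Σ_y |k-y| · P(K=k)P(Y=y)
 = 1·0.156 + 4·0.144 + 2·0.1768 + 1·0.1632 + 3·0.1872 + 0·0.1728
 = 0.156 + 0.576 + 0.3536 + 0.1632 + 0.5616 + 0
 = 1.8104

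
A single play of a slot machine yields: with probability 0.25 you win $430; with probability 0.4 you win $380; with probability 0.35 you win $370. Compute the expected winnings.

389

E[payout] = 430·0.25 + 380·0.4 + 370·0.35
 = 107.5 + 152 + 129.5
 = 389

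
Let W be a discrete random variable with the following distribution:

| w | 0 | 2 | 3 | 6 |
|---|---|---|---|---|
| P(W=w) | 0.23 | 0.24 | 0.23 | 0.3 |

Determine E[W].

2.97

E[W] = Σ w·P(W=w)
 = 0·0.23 + 2·0.24 + 3·0.23 + 6·0.3
 = 0 + 0.48 + 0.69 + 1.8
 = 2.97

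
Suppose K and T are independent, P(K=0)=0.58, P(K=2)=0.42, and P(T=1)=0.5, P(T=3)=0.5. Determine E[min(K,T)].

0.63

E[min(K,T)] = Σ_k Σ_t min(k,t) · P(K=k)P(T=t)
 = 0·0.29 + 0·0.29 + 1·0.21 + 2·0.21
 = 0 + 0 + 0.21 + 0.42
 = 0.63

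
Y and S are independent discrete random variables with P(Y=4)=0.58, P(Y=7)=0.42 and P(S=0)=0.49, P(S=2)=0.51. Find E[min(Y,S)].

1.02

E[min(Y,S)] = Σ_y Σ_s min(y,s) · P(Y=y)P(S=s)
 = 0·0.2842 + 2·0.2958 + 0·0.2058 + 2·0.2142
 = 0 + 0.5916 + 0 + 0.4284
 = 1.02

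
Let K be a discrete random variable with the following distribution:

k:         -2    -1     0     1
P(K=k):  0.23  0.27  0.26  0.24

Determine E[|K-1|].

E[|K-1|] = Σ |k-1|·P(K=k)
 = 3·0.23 + 2·0.27 + 1·0.26 + 0·0.24
 = 0.69 + 0.54 + 0.26 + 0
 = 1.49

1.49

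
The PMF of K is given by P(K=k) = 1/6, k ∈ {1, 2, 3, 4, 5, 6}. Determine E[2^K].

21

E[2^K] = Σ 2^k·P(K=k)
 = 2·1/6 + 4·1/6 + 8·1/6 + 16·1/6 + 32·1/6 + 64·1/6
 = 1/3 + 2/3 + 4/3 + 8/3 + 16/3 + 32/3
 = 21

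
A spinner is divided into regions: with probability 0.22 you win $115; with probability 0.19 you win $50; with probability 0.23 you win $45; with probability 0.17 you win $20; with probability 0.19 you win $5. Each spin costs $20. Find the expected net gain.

29.5

E[payout] = 115·0.22 + 50·0.19 + 45·0.23 + 20·0.17 + 5·0.19
 = 25.3 + 9.5 + 10.35 + 3.4 + 0.95
 = 49.5
Net = 49.5 - 20 = 29.5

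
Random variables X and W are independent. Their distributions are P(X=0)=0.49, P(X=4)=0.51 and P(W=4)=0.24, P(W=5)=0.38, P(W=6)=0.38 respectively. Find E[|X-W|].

E[|X-W|] = Σ_x Σ_w |x-w| · P(X=x)P(W=w)
 = 4·0.1176 + 5·0.1862 + 6·0.1862 + 0·0.1224 + 1·0.1938 + 2·0.1938
 = 0.4704 + 0.931 + 1.1172 + 0 + 0.1938 + 0.3876
 = 3.1

3.1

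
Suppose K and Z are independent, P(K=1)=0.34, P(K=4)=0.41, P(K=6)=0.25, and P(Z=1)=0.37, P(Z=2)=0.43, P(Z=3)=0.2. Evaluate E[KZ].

6.3684

E[KZ] = Σ_k Σ_z kz · P(K=k)P(Z=z)
 = 1·0.1258 + 2·0.1462 + 3·0.068 + 4·0.1517 + 8·0.1763 + 12·0.082 + 6·0.0925 + 12·0.1075 + 18·0.05
 = 0.1258 + 0.2924 + 0.204 + 0.6068 + 1.4104 + 0.984 + 0.555 + 1.29 + 0.9
 = 6.3684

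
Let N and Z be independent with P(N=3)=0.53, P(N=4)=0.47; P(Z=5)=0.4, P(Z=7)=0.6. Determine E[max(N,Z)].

6.2

E[max(N,Z)] = Σ_n Σ_z max(n,z) · P(N=n)P(Z=z)
 = 5·0.212 + 7·0.318 + 5·0.188 + 7·0.282
 = 1.06 + 2.226 + 0.94 + 1.974
 = 6.2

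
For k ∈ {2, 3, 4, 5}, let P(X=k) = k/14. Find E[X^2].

E[X^2] = Σ x^2·P(X=x)
 = 4·1/7 + 9·3/14 + 16·2/7 + 25·5/14
 = 4/7 + 27/14 + 32/7 + 125/14
 = 16

16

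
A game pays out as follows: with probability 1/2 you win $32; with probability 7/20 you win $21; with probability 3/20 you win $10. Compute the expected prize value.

24.85

E[payout] = 32·1/2 + 21·7/20 + 10·3/20
 = 16 + 147/20 + 3/2
 = 497/20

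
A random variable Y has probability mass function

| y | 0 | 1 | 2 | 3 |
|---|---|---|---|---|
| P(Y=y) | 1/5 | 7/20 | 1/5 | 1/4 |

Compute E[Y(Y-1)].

E[Y(Y-1)] = Σ y(y-1)·P(Y=y)
 = 0·1/5 + 0·7/20 + 2·1/5 + 6·1/4
 = 0 + 0 + 2/5 + 3/2
 = 19/10

1.9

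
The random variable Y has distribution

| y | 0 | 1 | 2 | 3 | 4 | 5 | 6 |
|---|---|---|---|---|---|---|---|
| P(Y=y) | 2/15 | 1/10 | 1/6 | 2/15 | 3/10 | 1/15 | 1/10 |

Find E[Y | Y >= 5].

P(Y >= 5) = 1/15 + 1/10 = 1/6.
E[Y | Y >= 5] = [5·1/15 + 6·1/10] / (1/6)
 = 14/15 / (1/6)
 = 28/5

5.6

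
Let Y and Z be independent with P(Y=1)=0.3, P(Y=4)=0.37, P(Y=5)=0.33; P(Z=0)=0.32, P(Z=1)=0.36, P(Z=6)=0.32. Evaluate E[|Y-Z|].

2.7948

E[|Y-Z|] = Σ_y Σ_z |y-z| · P(Y=y)P(Z=z)
 = 1·0.096 + 0·0.108 + 5·0.096 + 4·0.1184 + 3·0.1332 + 2·0.1184 + 5·0.1056 + 4·0.1188 + 1·0.1056
 = 0.096 + 0 + 0.48 + 0.4736 + 0.3996 + 0.2368 + 0.528 + 0.4752 + 0.1056
 = 2.7948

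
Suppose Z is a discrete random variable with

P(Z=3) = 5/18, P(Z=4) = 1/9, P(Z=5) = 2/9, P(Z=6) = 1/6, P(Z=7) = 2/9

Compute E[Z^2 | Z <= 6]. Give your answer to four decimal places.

20.3571

P(Z <= 6) = 5/18 + 1/9 + 2/9 + 1/6 = 7/9.
E[Z^2 | Z <= 6] = [9·5/18 + 16·1/9 + 25·2/9 + 36·1/6] / (7/9)
 = 95/6 / (7/9)
 = 285/14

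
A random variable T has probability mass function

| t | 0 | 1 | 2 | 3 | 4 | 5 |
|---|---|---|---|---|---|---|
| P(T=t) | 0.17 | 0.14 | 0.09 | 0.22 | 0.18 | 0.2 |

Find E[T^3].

E[T^3] = Σ t^3·P(T=t)
 = 0·0.17 + 1·0.14 + 8·0.09 + 27·0.22 + 64·0.18 + 125·0.2
 = 0 + 0.14 + 0.72 + 5.94 + 11.52 + 25
 = 43.32

43.32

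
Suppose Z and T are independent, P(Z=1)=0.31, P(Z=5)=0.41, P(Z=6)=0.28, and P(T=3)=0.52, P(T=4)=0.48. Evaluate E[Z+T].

E[Z+T] = Σ_z Σ_t (z+t) · P(Z=z)P(T=t)
 = 4·0.1612 + 5·0.1488 + 8·0.2132 + 9·0.1968 + 9·0.1456 + 10·0.1344
 = 0.6448 + 0.744 + 1.7056 + 1.7712 + 1.3104 + 1.344
 = 7.52

7.52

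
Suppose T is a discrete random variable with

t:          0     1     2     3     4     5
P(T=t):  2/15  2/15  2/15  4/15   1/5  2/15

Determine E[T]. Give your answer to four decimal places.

2.6667

E[T] = Σ t·P(T=t)
 = 0·2/15 + 1·2/15 + 2·2/15 + 3·4/15 + 4·1/5 + 5·2/15
 = 0 + 2/15 + 4/15 + 4/5 + 4/5 + 2/3
 = 8/3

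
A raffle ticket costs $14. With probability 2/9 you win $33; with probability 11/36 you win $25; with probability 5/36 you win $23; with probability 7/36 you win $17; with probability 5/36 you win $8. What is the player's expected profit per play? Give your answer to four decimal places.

8.5833

E[payout] = 33·2/9 + 25·11/36 + 23·5/36 + 17·7/36 + 8·5/36
 = 22/3 + 275/36 + 115/36 + 119/36 + 10/9
 = 271/12
Net = 271/12 - 14 = 103/12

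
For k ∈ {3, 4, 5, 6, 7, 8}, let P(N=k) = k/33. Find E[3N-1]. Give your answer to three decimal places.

17.091

E[3N-1] = Σ (3n-1)·P(N=n)
 = 8·1/11 + 11·4/33 + 14·5/33 + 17·2/11 + 20·7/33 + 23·8/33
 = 8/11 + 4/3 + 70/33 + 34/11 + 140/33 + 184/33
 = 188/11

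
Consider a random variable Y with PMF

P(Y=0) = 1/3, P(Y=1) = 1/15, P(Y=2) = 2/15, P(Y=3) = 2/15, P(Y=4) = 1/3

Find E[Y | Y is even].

2

P(Y is even) = 1/3 + 2/15 + 1/3 = 4/5.
E[Y | Y is even] = [0·1/3 + 2·2/15 + 4·1/3] / (4/5)
 = 8/5 / (4/5)
 = 2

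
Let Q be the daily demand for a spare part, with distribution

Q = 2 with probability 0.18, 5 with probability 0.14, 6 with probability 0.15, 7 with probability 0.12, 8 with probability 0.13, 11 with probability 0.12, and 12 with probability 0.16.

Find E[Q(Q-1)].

54.3

E[Q(Q-1)] = Σ q(q-1)·P(Q=q)
 = 2·0.18 + 20·0.14 + 30·0.15 + 42·0.12 + 56·0.13 + 110·0.12 + 132·0.16
 = 0.36 + 2.8 + 4.5 + 5.04 + 7.28 + 13.2 + 21.12
 = 54.3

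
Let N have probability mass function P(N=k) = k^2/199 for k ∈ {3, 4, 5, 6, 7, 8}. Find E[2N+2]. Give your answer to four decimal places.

14.9347

E[2N+2] = Σ (2n+2)·P(N=n)
 = 8·9/199 + 10·16/199 + 12·25/199 + 14·36/199 + 16·49/199 + 18·64/199
 = 72/199 + 160/199 + 300/199 + 504/199 + 784/199 + 1152/199
 = 2972/199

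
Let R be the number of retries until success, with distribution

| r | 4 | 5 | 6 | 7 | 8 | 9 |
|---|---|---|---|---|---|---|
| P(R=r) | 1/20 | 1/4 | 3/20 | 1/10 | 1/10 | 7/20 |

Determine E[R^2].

52.1

E[R^2] = Σ r^2·P(R=r)
 = 16·1/20 + 25·1/4 + 36·3/20 + 49·1/10 + 64·1/10 + 81·7/20
 = 4/5 + 25/4 + 27/5 + 49/10 + 32/5 + 567/20
 = 521/10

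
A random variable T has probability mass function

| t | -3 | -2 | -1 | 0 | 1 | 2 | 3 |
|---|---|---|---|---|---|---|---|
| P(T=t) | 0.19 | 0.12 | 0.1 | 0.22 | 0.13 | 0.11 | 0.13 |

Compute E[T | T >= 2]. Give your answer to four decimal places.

P(T >= 2) = 0.11 + 0.13 = 0.24.
E[T | T >= 2] = [2·0.11 + 3·0.13] / 0.24
 = 0.61 / 0.24
 = 61/24

2.5417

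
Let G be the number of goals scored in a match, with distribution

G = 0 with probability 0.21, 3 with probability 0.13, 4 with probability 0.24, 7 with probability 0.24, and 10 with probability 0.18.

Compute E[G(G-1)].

E[G(G-1)] = Σ g(g-1)·P(G=g)
 = 0·0.21 + 6·0.13 + 12·0.24 + 42·0.24 + 90·0.18
 = 0 + 0.78 + 2.88 + 10.08 + 16.2
 = 29.94

29.94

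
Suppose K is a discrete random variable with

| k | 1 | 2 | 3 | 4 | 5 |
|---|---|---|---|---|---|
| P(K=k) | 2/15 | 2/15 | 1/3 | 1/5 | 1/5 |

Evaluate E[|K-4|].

E[|K-4|] = Σ |k-4|·P(K=k)
 = 3·2/15 + 2·2/15 + 1·1/3 + 0·1/5 + 1·1/5
 = 2/5 + 4/15 + 1/3 + 0 + 1/5
 = 6/5

1.2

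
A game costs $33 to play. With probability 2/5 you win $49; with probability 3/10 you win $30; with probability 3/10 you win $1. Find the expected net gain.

-4.1

E[payout] = 49·2/5 + 30·3/10 + 1·3/10
 = 98/5 + 9 + 3/10
 = 289/10
Net = 289/10 - 33 = -41/10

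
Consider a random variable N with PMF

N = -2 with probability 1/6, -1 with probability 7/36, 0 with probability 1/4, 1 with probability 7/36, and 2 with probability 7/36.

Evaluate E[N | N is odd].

P(N is odd) = 7/36 + 7/36 = 7/18.
E[N | N is odd] = [(-1)·7/36 + 1·7/36] / (7/18)
 = 0 / (7/18)
 = 0

0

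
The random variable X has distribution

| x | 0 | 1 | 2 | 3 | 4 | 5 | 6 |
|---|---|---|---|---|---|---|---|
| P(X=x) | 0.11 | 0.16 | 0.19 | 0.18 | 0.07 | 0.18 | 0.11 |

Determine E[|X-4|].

1.88

E[|X-4|] = Σ |x-4|·P(X=x)
 = 4·0.11 + 3·0.16 + 2·0.19 + 1·0.18 + 0·0.07 + 1·0.18 + 2·0.11
 = 0.44 + 0.48 + 0.38 + 0.18 + 0 + 0.18 + 0.22
 = 1.88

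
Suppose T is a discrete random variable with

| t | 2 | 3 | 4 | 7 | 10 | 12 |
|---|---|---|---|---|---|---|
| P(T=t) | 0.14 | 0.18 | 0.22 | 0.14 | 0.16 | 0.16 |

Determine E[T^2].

E[T^2] = Σ t^2·P(T=t)
 = 4·0.14 + 9·0.18 + 16·0.22 + 49·0.14 + 100·0.16 + 144·0.16
 = 0.56 + 1.62 + 3.52 + 6.86 + 16 + 23.04
 = 51.6

51.6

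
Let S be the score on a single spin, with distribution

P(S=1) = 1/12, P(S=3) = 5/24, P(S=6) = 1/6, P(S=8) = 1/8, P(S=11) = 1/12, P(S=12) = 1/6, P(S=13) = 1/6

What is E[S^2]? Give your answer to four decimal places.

78.2083

E[S^2] = Σ s^2·P(S=s)
 = 1·1/12 + 9·5/24 + 36·1/6 + 64·1/8 + 121·1/12 + 144·1/6 + 169·1/6
 = 1/12 + 15/8 + 6 + 8 + 121/12 + 24 + 169/6
 = 1877/24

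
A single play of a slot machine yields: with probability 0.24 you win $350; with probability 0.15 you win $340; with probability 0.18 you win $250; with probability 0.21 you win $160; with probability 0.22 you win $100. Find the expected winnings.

235.6

E[payout] = 350·0.24 + 340·0.15 + 250·0.18 + 160·0.21 + 100·0.22
 = 84 + 51 + 45 + 33.6 + 22
 = 235.6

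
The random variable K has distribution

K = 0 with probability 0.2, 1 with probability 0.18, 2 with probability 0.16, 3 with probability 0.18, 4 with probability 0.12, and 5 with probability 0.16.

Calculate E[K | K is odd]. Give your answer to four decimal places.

P(K is odd) = 0.18 + 0.18 + 0.16 = 0.52.
E[K | K is odd] = [1·0.18 + 3·0.18 + 5·0.16] / 0.52
 = 1.52 / 0.52
 = 38/13

2.9231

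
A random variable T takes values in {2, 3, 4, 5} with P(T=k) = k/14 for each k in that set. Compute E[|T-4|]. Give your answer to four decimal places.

E[|T-4|] = Σ |t-4|·P(T=t)
 = 2·1/7 + 1·3/14 + 0·2/7 + 1·5/14
 = 2/7 + 3/14 + 0 + 5/14
 = 6/7

0.8571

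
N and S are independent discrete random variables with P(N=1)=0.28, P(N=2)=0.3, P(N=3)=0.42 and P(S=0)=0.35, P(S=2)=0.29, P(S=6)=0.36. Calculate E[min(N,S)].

E[min(N,S)] = Σ_n Σ_s min(n,s) · P(N=n)P(S=s)
 = 0·0.098 + 1·0.0812 + 1·0.1008 + 0·0.105 + 2·0.087 + 2·0.108 + 0·0.147 + 2·0.1218 + 3·0.1512
 = 0 + 0.0812 + 0.1008 + 0 + 0.174 + 0.216 + 0 + 0.2436 + 0.4536
 = 1.2692

1.2692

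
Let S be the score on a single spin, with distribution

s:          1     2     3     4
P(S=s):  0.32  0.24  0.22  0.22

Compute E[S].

2.34

E[S] = Σ s·P(S=s)
 = 1·0.32 + 2·0.24 + 3·0.22 + 4·0.22
 = 0.32 + 0.48 + 0.66 + 0.88
 = 2.34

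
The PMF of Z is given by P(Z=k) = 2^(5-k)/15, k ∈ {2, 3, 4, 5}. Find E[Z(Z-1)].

E[Z(Z-1)] = Σ z(z-1)·P(Z=z)
 = 2·8/15 + 6·4/15 + 12·2/15 + 20·1/15
 = 16/15 + 8/5 + 8/5 + 4/3
 = 28/5

5.6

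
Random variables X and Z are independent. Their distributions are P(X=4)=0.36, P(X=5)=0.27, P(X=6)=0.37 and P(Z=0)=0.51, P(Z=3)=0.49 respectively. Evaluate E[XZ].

7.3647

E[XZ] = Σ_x Σ_z xz · P(X=x)P(Z=z)
 = 0·0.1836 + 12·0.1764 + 0·0.1377 + 15·0.1323 + 0·0.1887 + 18·0.1813
 = 0 + 2.1168 + 0 + 1.9845 + 0 + 3.2634
 = 7.3647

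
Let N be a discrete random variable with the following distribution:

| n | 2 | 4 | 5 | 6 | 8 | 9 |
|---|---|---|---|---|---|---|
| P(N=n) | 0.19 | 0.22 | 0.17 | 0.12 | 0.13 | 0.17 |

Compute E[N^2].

34.94

E[N^2] = Σ n^2·P(N=n)
 = 4·0.19 + 16·0.22 + 25·0.17 + 36·0.12 + 64·0.13 + 81·0.17
 = 0.76 + 3.52 + 4.25 + 4.32 + 8.32 + 13.77
 = 34.94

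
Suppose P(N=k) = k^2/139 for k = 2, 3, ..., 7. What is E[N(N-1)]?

E[N(N-1)] = Σ n(n-1)·P(N=n)
 = 2·4/139 + 6·9/139 + 12·16/139 + 20·25/139 + 30·36/139 + 42·49/139
 = 8/139 + 54/139 + 192/139 + 500/139 + 1080/139 + 2058/139
 = 28

28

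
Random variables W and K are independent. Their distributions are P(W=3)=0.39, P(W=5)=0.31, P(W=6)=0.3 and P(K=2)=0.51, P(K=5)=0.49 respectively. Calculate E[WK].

E[WK] = Σ_w Σ_k wk · P(W=w)P(K=k)
 = 6·0.1989 + 15·0.1911 + 10·0.1581 + 25·0.1519 + 12·0.153 + 30·0.147
 = 1.1934 + 2.8665 + 1.581 + 3.7975 + 1.836 + 4.41
 = 15.6844

15.6844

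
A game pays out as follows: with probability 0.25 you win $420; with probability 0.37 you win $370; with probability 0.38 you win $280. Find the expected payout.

348.3

E[payout] = 420·0.25 + 370·0.37 + 280·0.38
 = 105 + 136.9 + 106.4
 = 348.3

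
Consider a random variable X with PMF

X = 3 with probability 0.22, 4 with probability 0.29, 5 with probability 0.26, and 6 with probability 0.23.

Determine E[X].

E[X] = Σ x·P(X=x)
 = 3·0.22 + 4·0.29 + 5·0.26 + 6·0.23
 = 0.66 + 1.16 + 1.3 + 1.38
 = 4.5

4.5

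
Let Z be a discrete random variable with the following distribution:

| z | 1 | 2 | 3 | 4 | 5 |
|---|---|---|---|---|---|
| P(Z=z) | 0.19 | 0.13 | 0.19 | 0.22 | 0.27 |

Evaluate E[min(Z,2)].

1.81

E[min(Z,2)] = Σ min(z,2)·P(Z=z)
 = 1·0.19 + 2·0.13 + 2·0.19 + 2·0.22 + 2·0.27
 = 0.19 + 0.26 + 0.38 + 0.44 + 0.54
 = 1.81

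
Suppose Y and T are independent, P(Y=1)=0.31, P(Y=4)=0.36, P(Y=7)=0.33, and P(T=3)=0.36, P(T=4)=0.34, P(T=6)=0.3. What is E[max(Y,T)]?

5.2804

E[max(Y,T)] = Σ_y Σ_t max(y,t) · P(Y=y)P(T=t)
 = 3·0.1116 + 4·0.1054 + 6·0.093 + 4·0.1296 + 4·0.1224 + 6·0.108 + 7·0.1188 + 7·0.1122 + 7·0.099
 = 0.3348 + 0.4216 + 0.558 + 0.5184 + 0.4896 + 0.648 + 0.8316 + 0.7854 + 0.693
 = 5.2804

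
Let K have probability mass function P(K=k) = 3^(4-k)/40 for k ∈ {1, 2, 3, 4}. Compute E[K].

1.45

E[K] = Σ k·P(K=k)
 = 1·27/40 + 2·9/40 + 3·3/40 + 4·1/40
 = 27/40 + 9/20 + 9/40 + 1/10
 = 29/20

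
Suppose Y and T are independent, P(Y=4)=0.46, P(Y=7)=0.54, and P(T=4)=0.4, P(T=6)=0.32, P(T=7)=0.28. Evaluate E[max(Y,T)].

6.3008

E[max(Y,T)] = Σ_y Σ_t max(y,t) · P(Y=y)P(T=t)
 = 4·0.184 + 6·0.1472 + 7·0.1288 + 7·0.216 + 7·0.1728 + 7·0.1512
 = 0.736 + 0.8832 + 0.9016 + 1.512 + 1.2096 + 1.0584
 = 6.3008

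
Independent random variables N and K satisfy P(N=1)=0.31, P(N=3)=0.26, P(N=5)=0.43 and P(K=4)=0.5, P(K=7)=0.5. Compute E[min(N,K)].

3.025

E[min(N,K)] = Σ_n Σ_k min(n,k) · P(N=n)P(K=k)
 = 1·0.155 + 1·0.155 + 3·0.13 + 3·0.13 + 4·0.215 + 5·0.215
 = 0.155 + 0.155 + 0.39 + 0.39 + 0.86 + 1.075
 = 3.025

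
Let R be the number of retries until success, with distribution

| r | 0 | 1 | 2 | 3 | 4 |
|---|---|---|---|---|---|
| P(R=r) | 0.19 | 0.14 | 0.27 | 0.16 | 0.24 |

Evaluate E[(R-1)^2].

3.26

E[(R-1)^2] = Σ (r-1)^2·P(R=r)
 = 1·0.19 + 0·0.14 + 1·0.27 + 4·0.16 + 9·0.24
 = 0.19 + 0 + 0.27 + 0.64 + 2.16
 = 3.26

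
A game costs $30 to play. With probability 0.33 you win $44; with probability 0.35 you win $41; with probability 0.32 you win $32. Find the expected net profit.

E[payout] = 44·0.33 + 41·0.35 + 32·0.32
 = 14.52 + 14.35 + 10.24
 = 39.11
Net = 39.11 - 30 = 9.11

9.11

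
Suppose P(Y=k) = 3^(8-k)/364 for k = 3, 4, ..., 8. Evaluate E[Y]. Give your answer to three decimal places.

E[Y] = Σ y·P(Y=y)
 = 3·243/364 + 4·81/364 + 5·27/364 + 6·9/364 + 7·3/364 + 8·1/364
 = 729/364 + 81/91 + 135/364 + 27/182 + 3/52 + 2/91
 = 1271/364

3.492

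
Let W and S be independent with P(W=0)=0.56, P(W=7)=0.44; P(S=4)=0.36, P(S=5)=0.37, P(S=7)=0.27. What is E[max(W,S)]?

5.9808

E[max(W,S)] = Σ_w Σ_s max(w,s) · P(W=w)P(S=s)
 = 4·0.2016 + 5·0.2072 + 7·0.1512 + 7·0.1584 + 7·0.1628 + 7·0.1188
 = 0.8064 + 1.036 + 1.0584 + 1.1088 + 1.1396 + 0.8316
 = 5.9808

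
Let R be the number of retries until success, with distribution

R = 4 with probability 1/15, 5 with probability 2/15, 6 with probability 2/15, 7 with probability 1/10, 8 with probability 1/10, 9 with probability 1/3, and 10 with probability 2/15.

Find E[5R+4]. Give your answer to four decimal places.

E[5R+4] = Σ (5r+4)·P(R=r)
 = 24·1/15 + 29·2/15 + 34·2/15 + 39·1/10 + 44·1/10 + 49·1/3 + 54·2/15
 = 8/5 + 58/15 + 68/15 + 39/10 + 22/5 + 49/3 + 36/5
 = 251/6

41.8333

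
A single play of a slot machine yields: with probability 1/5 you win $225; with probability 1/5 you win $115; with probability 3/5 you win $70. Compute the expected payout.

E[payout] = 225·1/5 + 115·1/5 + 70·3/5
 = 45 + 23 + 42
 = 110

110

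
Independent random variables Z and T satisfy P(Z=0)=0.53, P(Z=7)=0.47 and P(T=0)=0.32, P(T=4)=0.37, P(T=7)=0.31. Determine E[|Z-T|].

3.509

E[|Z-T|] = Σ_z Σ_t |z-t| · P(Z=z)P(T=t)
 = 0·0.1696 + 4·0.1961 + 7·0.1643 + 7·0.1504 + 3·0.1739 + 0·0.1457
 = 0 + 0.7844 + 1.1501 + 1.0528 + 0.5217 + 0
 = 3.509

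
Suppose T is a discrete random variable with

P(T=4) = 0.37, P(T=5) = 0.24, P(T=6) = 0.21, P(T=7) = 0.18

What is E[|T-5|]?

E[|T-5|] = Σ |t-5|·P(T=t)
 = 1·0.37 + 0·0.24 + 1·0.21 + 2·0.18
 = 0.37 + 0 + 0.21 + 0.36
 = 0.94

0.94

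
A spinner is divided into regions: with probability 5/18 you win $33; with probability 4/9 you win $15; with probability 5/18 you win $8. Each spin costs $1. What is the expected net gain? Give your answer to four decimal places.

E[payout] = 33·5/18 + 15·4/9 + 8·5/18
 = 55/6 + 20/3 + 20/9
 = 325/18
Net = 325/18 - 1 = 307/18

17.0556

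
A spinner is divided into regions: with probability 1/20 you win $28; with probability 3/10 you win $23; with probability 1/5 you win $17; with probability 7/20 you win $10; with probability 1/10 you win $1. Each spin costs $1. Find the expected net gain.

E[payout] = 28·1/20 + 23·3/10 + 17·1/5 + 10·7/20 + 1·1/10
 = 7/5 + 69/10 + 17/5 + 7/2 + 1/10
 = 153/10
Net = 153/10 - 1 = 143/10

14.3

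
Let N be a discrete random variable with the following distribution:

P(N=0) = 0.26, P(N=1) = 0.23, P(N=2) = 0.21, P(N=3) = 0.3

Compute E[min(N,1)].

E[min(N,1)] = Σ min(n,1)·P(N=n)
 = 0·0.26 + 1·0.23 + 1·0.21 + 1·0.3
 = 0 + 0.23 + 0.21 + 0.3
 = 0.74

0.74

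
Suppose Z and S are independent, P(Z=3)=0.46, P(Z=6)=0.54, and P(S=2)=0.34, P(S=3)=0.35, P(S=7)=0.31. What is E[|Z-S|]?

2.1956

E[|Z-S|] = Σ_z Σ_s |z-s| · P(Z=z)P(S=s)
 = 1·0.1564 + 0·0.161 + 4·0.1426 + 4·0.1836 + 3·0.189 + 1·0.1674
 = 0.1564 + 0 + 0.5704 + 0.7344 + 0.567 + 0.1674
 = 2.1956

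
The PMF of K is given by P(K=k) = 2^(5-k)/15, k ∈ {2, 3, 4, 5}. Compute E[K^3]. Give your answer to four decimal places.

E[K^3] = Σ k^3·P(K=k)
 = 8·8/15 + 27·4/15 + 64·2/15 + 125·1/15
 = 64/15 + 36/5 + 128/15 + 25/3
 = 85/3

28.3333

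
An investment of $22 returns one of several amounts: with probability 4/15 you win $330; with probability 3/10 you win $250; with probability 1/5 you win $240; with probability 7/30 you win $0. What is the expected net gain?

189

E[payout] = 330·4/15 + 250·3/10 + 240·1/5 + 0·7/30
 = 88 + 75 + 48 + 0
 = 211
Net = 211 - 22 = 189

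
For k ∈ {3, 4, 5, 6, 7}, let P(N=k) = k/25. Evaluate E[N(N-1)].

E[N(N-1)] = Σ n(n-1)·P(N=n)
 = 6·3/25 + 12·4/25 + 20·1/5 + 30·6/25 + 42·7/25
 = 18/25 + 48/25 + 4 + 36/5 + 294/25
 = 128/5

25.6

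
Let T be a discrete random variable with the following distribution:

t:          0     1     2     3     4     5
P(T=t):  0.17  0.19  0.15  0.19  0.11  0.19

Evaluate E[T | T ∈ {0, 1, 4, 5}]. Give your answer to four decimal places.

P(T ∈ {0, 1, 4, 5}) = 0.17 + 0.19 + 0.11 + 0.19 = 0.66.
E[T | T ∈ {0, 1, 4, 5}] = [0·0.17 + 1·0.19 + 4·0.11 + 5·0.19] / 0.66
 = 1.58 / 0.66
 = 79/33

2.3939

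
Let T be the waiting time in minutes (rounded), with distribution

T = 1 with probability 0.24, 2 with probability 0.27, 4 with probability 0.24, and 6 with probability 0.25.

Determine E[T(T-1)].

E[T(T-1)] = Σ t(t-1)·P(T=t)
 = 0·0.24 + 2·0.27 + 12·0.24 + 30·0.25
 = 0 + 0.54 + 2.88 + 7.5
 = 10.92

10.92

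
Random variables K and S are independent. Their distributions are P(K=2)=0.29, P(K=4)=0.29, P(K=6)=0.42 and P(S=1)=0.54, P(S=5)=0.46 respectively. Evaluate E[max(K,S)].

E[max(K,S)] = Σ_k Σ_s max(k,s) · P(K=k)P(S=s)
 = 2·0.1566 + 5·0.1334 + 4·0.1566 + 5·0.1334 + 6·0.2268 + 6·0.1932
 = 0.3132 + 0.667 + 0.6264 + 0.667 + 1.3608 + 1.1592
 = 4.7936

4.7936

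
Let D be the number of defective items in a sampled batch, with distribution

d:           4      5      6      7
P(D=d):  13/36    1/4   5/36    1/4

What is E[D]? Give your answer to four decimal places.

E[D] = Σ d·P(D=d)
 = 4·13/36 + 5·1/4 + 6·5/36 + 7·1/4
 = 13/9 + 5/4 + 5/6 + 7/4
 = 95/18

5.2778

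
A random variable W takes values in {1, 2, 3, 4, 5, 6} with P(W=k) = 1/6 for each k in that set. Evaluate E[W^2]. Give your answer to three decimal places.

E[W^2] = Σ w^2·P(W=w)
 = 1·1/6 + 4·1/6 + 9·1/6 + 16·1/6 + 25·1/6 + 36·1/6
 = 1/6 + 2/3 + 3/2 + 8/3 + 25/6 + 6
 = 91/6

15.167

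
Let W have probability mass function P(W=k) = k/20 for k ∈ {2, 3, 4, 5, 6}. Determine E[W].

E[W] = Σ w·P(W=w)
 = 2·1/10 + 3·3/20 + 4·1/5 + 5·1/4 + 6·3/10
 = 1/5 + 9/20 + 4/5 + 5/4 + 9/5
 = 9/2

4.5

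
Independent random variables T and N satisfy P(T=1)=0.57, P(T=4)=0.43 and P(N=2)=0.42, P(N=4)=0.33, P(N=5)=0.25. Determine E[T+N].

5.7

E[T+N] = Σ_t Σ_n (t+n) · P(T=t)P(N=n)
 = 3·0.2394 + 5·0.1881 + 6·0.1425 + 6·0.1806 + 8·0.1419 + 9·0.1075
 = 0.7182 + 0.9405 + 0.855 + 1.0836 + 1.1352 + 0.9675
 = 5.7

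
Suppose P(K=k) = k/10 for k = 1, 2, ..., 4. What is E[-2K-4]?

E[-2K-4] = Σ (-2k-4)·P(K=k)
 = (-6)·1/10 + (-8)·1/5 + (-10)·3/10 + (-12)·2/5
 = (-3/5) + (-8/5) + (-3) + (-24/5)
 = -10

-10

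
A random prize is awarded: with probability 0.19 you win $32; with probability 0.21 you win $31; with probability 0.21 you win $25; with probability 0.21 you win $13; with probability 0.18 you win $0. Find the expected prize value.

20.57

E[payout] = 32·0.19 + 31·0.21 + 25·0.21 + 13·0.21 + 0·0.18
 = 6.08 + 6.51 + 5.25 + 2.73 + 0
 = 20.57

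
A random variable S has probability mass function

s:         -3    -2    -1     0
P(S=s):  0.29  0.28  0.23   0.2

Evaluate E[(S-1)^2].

E[(S-1)^2] = Σ (s-1)^2·P(S=s)
 = 16·0.29 + 9·0.28 + 4·0.23 + 1·0.2
 = 4.64 + 2.52 + 0.92 + 0.2
 = 8.28

8.28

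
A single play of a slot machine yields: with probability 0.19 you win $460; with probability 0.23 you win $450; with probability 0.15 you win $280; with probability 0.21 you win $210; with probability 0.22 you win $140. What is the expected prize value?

307.8

E[payout] = 460·0.19 + 450·0.23 + 280·0.15 + 210·0.21 + 140·0.22
 = 87.4 + 103.5 + 42 + 44.1 + 30.8
 = 307.8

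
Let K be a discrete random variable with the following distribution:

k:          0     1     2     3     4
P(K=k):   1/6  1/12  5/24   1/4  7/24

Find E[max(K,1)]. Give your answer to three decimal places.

E[max(K,1)] = Σ max(k,1)·P(K=k)
 = 1·1/6 + 1·1/12 + 2·5/24 + 3·1/4 + 4·7/24
 = 1/6 + 1/12 + 5/12 + 3/4 + 7/6
 = 31/12

2.583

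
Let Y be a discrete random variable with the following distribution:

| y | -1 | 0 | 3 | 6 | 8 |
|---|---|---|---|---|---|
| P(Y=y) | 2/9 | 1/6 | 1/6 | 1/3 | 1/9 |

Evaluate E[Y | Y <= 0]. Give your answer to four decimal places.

P(Y <= 0) = 2/9 + 1/6 = 7/18.
E[Y | Y <= 0] = [(-1)·2/9 + 0·1/6] / (7/18)
 = -2/9 / (7/18)
 = -4/7

-0.5714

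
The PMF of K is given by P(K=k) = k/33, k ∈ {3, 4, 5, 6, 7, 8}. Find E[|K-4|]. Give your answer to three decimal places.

2.212

E[|K-4|] = Σ |k-4|·P(K=k)
 = 1·1/11 + 0·4/33 + 1·5/33 + 2·2/11 + 3·7/33 + 4·8/33
 = 1/11 + 0 + 5/33 + 4/11 + 7/11 + 32/33
 = 73/33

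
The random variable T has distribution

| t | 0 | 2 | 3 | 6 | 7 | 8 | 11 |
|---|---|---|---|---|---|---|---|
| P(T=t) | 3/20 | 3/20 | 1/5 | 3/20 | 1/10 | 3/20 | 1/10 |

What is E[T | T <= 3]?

P(T <= 3) = 3/20 + 3/20 + 1/5 = 1/2.
E[T | T <= 3] = [0·3/20 + 2·3/20 + 3·1/5] / (1/2)
 = 9/10 / (1/2)
 = 9/5

1.8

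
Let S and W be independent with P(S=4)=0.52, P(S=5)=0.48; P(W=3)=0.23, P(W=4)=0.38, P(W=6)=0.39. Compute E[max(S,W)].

5.0728

E[max(S,W)] = Σ_s Σ_w max(s,w) · P(S=s)P(W=w)
 = 4·0.1196 + 4·0.1976 + 6·0.2028 + 5·0.1104 + 5·0.1824 + 6·0.1872
 = 0.4784 + 0.7904 + 1.2168 + 0.552 + 0.912 + 1.1232
 = 5.0728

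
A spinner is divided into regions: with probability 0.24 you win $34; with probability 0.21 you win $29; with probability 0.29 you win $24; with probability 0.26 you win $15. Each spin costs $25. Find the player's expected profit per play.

0.11

E[payout] = 34·0.24 + 29·0.21 + 24·0.29 + 15·0.26
 = 8.16 + 6.09 + 6.96 + 3.9
 = 25.11
Net = 25.11 - 25 = 0.11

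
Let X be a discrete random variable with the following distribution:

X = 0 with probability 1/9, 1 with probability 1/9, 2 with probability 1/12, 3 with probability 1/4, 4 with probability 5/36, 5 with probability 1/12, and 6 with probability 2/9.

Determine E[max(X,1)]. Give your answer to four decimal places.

E[max(X,1)] = Σ max(x,1)·P(X=x)
 = 1·1/9 + 1·1/9 + 2·1/12 + 3·1/4 + 4·5/36 + 5·1/12 + 6·2/9
 = 1/9 + 1/9 + 1/6 + 3/4 + 5/9 + 5/12 + 4/3
 = 31/9

3.4444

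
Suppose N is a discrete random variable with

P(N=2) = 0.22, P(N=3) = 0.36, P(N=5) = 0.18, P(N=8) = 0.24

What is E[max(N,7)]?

7.24

E[max(N,7)] = Σ max(n,7)·P(N=n)
 = 7·0.22 + 7·0.36 + 7·0.18 + 8·0.24
 = 1.54 + 2.52 + 1.26 + 1.92
 = 7.24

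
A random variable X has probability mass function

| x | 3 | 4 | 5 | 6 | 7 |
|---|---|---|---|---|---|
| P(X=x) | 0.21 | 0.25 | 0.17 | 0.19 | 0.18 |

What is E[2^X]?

E[2^X] = Σ 2^x·P(X=x)
 = 8·0.21 + 16·0.25 + 32·0.17 + 64·0.19 + 128·0.18
 = 1.68 + 4 + 5.44 + 12.16 + 23.04
 = 46.32

46.32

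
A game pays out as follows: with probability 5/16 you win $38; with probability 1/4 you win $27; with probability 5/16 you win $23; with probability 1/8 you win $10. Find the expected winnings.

27.0625

E[payout] = 38·5/16 + 27·1/4 + 23·5/16 + 10·1/8
 = 95/8 + 27/4 + 115/16 + 5/4
 = 433/16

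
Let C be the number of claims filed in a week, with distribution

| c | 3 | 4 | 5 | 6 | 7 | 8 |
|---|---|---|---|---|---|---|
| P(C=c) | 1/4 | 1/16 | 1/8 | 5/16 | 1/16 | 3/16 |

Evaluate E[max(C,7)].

E[max(C,7)] = Σ max(c,7)·P(C=c)
 = 7·1/4 + 7·1/16 + 7·1/8 + 7·5/16 + 7·1/16 + 8·3/16
 = 7/4 + 7/16 + 7/8 + 35/16 + 7/16 + 3/2
 = 115/16

7.1875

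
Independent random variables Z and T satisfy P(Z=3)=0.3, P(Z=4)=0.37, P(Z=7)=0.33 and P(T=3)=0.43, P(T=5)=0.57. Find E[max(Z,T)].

5.2429

E[max(Z,T)] = Σ_z Σ_t max(z,t) · P(Z=z)P(T=t)
 = 3·0.129 + 5·0.171 + 4·0.1591 + 5·0.2109 + 7·0.1419 + 7·0.1881
 = 0.387 + 0.855 + 0.6364 + 1.0545 + 0.9933 + 1.3167
 = 5.2429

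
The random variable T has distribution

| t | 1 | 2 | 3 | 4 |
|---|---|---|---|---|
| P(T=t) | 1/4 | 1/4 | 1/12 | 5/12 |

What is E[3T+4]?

E[3T+4] = Σ (3t+4)·P(T=t)
 = 7·1/4 + 10·1/4 + 13·1/12 + 16·5/12
 = 7/4 + 5/2 + 13/12 + 20/3
 = 12

12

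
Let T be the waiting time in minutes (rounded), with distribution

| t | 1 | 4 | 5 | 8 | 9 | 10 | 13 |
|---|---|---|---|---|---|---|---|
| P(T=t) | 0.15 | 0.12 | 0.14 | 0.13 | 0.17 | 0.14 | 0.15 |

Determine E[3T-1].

E[3T-1] = Σ (3t-1)·P(T=t)
 = 2·0.15 + 11·0.12 + 14·0.14 + 23·0.13 + 26·0.17 + 29·0.14 + 38·0.15
 = 0.3 + 1.32 + 1.96 + 2.99 + 4.42 + 4.06 + 5.7
 = 20.75

20.75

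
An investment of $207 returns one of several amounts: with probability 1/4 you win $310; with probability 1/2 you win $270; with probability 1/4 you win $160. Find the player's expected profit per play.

E[payout] = 310·1/4 + 270·1/2 + 160·1/4
 = 155/2 + 135 + 40
 = 505/2
Net = 505/2 - 207 = 91/2

45.5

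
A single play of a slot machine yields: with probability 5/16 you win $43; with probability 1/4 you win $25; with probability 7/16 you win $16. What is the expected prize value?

E[payout] = 43·5/16 + 25·1/4 + 16·7/16
 = 215/16 + 25/4 + 7
 = 427/16

26.6875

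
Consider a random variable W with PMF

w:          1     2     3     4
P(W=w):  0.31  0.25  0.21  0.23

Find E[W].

2.36

E[W] = Σ w·P(W=w)
 = 1·0.31 + 2·0.25 + 3·0.21 + 4·0.23
 = 0.31 + 0.5 + 0.63 + 0.92
 = 2.36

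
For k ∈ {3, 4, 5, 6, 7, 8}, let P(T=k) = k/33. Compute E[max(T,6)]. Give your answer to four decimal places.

6.6970

E[max(T,6)] = Σ max(t,6)·P(T=t)
 = 6·1/11 + 6·4/33 + 6·5/33 + 6·2/11 + 7·7/33 + 8·8/33
 = 6/11 + 8/11 + 10/11 + 12/11 + 49/33 + 64/33
 = 221/33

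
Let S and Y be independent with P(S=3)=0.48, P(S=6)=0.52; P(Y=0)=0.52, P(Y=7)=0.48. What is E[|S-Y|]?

E[|S-Y|] = Σ_s Σ_y |s-y| · P(S=s)P(Y=y)
 = 3·0.2496 + 4·0.2304 + 6·0.2704 + 1·0.2496
 = 0.7488 + 0.9216 + 1.6224 + 0.2496
 = 3.5424

3.5424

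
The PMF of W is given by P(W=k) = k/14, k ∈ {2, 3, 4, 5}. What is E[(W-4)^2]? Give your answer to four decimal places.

1.1429

E[(W-4)^2] = Σ (w-4)^2·P(W=w)
 = 4·1/7 + 1·3/14 + 0·2/7 + 1·5/14
 = 4/7 + 3/14 + 0 + 5/14
 = 8/7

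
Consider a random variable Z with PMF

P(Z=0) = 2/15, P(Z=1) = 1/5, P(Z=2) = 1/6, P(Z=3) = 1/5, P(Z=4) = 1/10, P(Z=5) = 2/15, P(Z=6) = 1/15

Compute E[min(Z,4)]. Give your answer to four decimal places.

2.3333

E[min(Z,4)] = Σ min(z,4)·P(Z=z)
 = 0·2/15 + 1·1/5 + 2·1/6 + 3·1/5 + 4·1/10 + 4·2/15 + 4·1/15
 = 0 + 1/5 + 1/3 + 3/5 + 2/5 + 8/15 + 4/15
 = 7/3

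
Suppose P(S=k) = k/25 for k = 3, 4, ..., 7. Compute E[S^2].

31

E[S^2] = Σ s^2·P(S=s)
 = 9·3/25 + 16·4/25 + 25·1/5 + 36·6/25 + 49·7/25
 = 27/25 + 64/25 + 5 + 216/25 + 343/25
 = 31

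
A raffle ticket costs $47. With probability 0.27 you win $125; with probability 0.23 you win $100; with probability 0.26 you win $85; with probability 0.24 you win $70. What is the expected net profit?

E[payout] = 125·0.27 + 100·0.23 + 85·0.26 + 70·0.24
 = 33.75 + 23 + 22.1 + 16.8
 = 95.65
Net = 95.65 - 47 = 48.65

48.65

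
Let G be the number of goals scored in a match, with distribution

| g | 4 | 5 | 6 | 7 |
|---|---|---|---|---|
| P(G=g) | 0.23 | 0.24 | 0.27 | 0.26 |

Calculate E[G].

5.56

E[G] = Σ g·P(G=g)
 = 4·0.23 + 5·0.24 + 6·0.27 + 7·0.26
 = 0.92 + 1.2 + 1.62 + 1.82
 = 5.56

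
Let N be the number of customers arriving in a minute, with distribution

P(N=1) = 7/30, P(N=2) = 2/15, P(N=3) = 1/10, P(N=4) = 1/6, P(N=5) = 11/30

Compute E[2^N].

16.2

E[2^N] = Σ 2^n·P(N=n)
 = 2·7/30 + 4·2/15 + 8·1/10 + 16·1/6 + 32·11/30
 = 7/15 + 8/15 + 4/5 + 8/3 + 176/15
 = 81/5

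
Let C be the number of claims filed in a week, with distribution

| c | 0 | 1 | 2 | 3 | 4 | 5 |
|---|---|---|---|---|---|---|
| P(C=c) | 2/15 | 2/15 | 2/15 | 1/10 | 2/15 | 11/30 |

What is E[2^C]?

E[2^C] = Σ 2^c·P(C=c)
 = 1·2/15 + 2·2/15 + 4·2/15 + 8·1/10 + 16·2/15 + 32·11/30
 = 2/15 + 4/15 + 8/15 + 4/5 + 32/15 + 176/15
 = 78/5

15.6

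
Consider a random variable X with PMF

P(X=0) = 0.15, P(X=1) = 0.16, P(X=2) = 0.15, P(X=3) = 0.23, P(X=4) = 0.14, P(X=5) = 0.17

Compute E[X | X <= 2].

1

P(X <= 2) = 0.15 + 0.16 + 0.15 = 0.46.
E[X | X <= 2] = [0·0.15 + 1·0.16 + 2·0.15] / 0.46
 = 0.46 / 0.46
 = 1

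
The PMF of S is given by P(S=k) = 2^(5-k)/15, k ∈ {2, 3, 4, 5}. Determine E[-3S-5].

E[-3S-5] = Σ (-3s-5)·P(S=s)
 = (-11)·8/15 + (-14)·4/15 + (-17)·2/15 + (-20)·1/15
 = (-88/15) + (-56/15) + (-34/15) + (-4/3)
 = -66/5

-13.2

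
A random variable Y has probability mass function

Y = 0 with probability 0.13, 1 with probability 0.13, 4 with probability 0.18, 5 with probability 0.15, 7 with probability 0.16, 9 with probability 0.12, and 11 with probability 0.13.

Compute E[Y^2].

40.05

E[Y^2] = Σ y^2·P(Y=y)
 = 0·0.13 + 1·0.13 + 16·0.18 + 25·0.15 + 49·0.16 + 81·0.12 + 121·0.13
 = 0 + 0.13 + 2.88 + 3.75 + 7.84 + 9.72 + 15.73
 = 40.05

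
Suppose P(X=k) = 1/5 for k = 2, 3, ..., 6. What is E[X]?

4

E[X] = Σ x·P(X=x)
 = 2·1/5 + 3·1/5 + 4·1/5 + 5·1/5 + 6·1/5
 = 2/5 + 3/5 + 4/5 + 1 + 6/5
 = 4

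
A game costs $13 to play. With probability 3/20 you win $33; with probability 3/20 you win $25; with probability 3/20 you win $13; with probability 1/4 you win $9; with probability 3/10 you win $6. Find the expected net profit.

1.7

E[payout] = 33·3/20 + 25·3/20 + 13·3/20 + 9·1/4 + 6·3/10
 = 99/20 + 15/4 + 39/20 + 9/4 + 9/5
 = 147/10
Net = 147/10 - 13 = 17/10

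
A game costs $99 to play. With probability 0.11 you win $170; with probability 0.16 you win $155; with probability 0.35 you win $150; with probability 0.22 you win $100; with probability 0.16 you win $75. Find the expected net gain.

31

E[payout] = 170·0.11 + 155·0.16 + 150·0.35 + 100·0.22 + 75·0.16
 = 18.7 + 24.8 + 52.5 + 22 + 12
 = 130
Net = 130 - 99 = 31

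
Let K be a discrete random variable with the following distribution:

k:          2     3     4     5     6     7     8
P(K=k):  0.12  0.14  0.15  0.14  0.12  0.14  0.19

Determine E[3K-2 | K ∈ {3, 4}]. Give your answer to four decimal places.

8.5517

P(K ∈ {3, 4}) = 0.14 + 0.15 = 0.29.
E[3K-2 | K ∈ {3, 4}] = [7·0.14 + 10·0.15] / 0.29
 = 2.48 / 0.29
 = 248/29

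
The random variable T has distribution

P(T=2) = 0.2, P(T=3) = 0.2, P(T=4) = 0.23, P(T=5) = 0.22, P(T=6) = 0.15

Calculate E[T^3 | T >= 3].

P(T >= 3) = 0.2 + 0.23 + 0.22 + 0.15 = 0.8.
E[T^3 | T >= 3] = [27·0.2 + 64·0.23 + 125·0.22 + 216·0.15] / 0.8
 = 80.02 / 0.8
 = 4001/40

100.025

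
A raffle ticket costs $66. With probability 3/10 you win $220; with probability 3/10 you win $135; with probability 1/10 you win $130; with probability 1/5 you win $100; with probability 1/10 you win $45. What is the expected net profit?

78

E[payout] = 220·3/10 + 135·3/10 + 130·1/10 + 100·1/5 + 45·1/10
 = 66 + 81/2 + 13 + 20 + 9/2
 = 144
Net = 144 - 66 = 78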